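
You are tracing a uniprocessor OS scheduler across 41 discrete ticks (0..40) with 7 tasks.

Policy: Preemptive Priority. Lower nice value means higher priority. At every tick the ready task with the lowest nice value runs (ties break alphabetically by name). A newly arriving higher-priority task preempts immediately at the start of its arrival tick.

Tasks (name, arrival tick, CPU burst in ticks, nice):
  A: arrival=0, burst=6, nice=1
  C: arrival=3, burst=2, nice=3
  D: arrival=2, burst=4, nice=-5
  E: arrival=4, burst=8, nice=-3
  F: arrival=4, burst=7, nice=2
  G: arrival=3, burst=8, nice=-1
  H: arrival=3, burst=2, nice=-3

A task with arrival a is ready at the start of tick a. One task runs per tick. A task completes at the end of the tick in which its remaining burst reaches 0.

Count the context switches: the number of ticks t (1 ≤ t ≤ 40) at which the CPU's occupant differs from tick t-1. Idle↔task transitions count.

t=0: ready={A} → run A
t=1: ready={A} → run A
t=2: ready={A,D} → run D
t=3: ready={A,C,D,G,H} → run D
t=4: ready={A,C,D,E,F,G,H} → run D
t=5: ready={A,C,D,E,F,G,H} → run D
t=6: ready={A,C,E,F,G,H} → run E
t=7: ready={A,C,E,F,G,H} → run E
t=8: ready={A,C,E,F,G,H} → run E
t=9: ready={A,C,E,F,G,H} → run E
t=10: ready={A,C,E,F,G,H} → run E
t=11: ready={A,C,E,F,G,H} → run E
t=12: ready={A,C,E,F,G,H} → run E
t=13: ready={A,C,E,F,G,H} → run E
t=14: ready={A,C,F,G,H} → run H
t=15: ready={A,C,F,G,H} → run H
t=16: ready={A,C,F,G} → run G
t=17: ready={A,C,F,G} → run G
t=18: ready={A,C,F,G} → run G
t=19: ready={A,C,F,G} → run G
t=20: ready={A,C,F,G} → run G
t=21: ready={A,C,F,G} → run G
t=22: ready={A,C,F,G} → run G
t=23: ready={A,C,F,G} → run G
t=24: ready={A,C,F} → run A
t=25: ready={A,C,F} → run A
t=26: ready={A,C,F} → run A
t=27: ready={A,C,F} → run A
t=28: ready={C,F} → run F
t=29: ready={C,F} → run F
t=30: ready={C,F} → run F
t=31: ready={C,F} → run F
t=32: ready={C,F} → run F
t=33: ready={C,F} → run F
t=34: ready={C,F} → run F
t=35: ready={C} → run C
t=36: ready={C} → run C
t=37: (idle)
t=38: (idle)
t=39: (idle)
t=40: (idle)

context switches = 8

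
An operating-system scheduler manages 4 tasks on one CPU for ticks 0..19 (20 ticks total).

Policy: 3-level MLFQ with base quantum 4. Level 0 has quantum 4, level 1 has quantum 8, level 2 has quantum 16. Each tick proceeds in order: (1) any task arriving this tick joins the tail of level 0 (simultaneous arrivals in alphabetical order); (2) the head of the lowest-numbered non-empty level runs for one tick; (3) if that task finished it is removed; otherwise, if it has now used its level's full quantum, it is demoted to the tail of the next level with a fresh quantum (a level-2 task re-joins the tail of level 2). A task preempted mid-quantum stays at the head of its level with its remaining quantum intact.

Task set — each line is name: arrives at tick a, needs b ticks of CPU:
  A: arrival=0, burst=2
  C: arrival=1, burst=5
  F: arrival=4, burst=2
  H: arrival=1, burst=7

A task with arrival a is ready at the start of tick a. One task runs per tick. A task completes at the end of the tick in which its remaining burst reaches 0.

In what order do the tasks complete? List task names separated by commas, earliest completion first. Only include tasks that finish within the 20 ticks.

t=0: L0/L1/L2 = A/-/- → run A
t=1: L0/L1/L2 = ACH/-/- → run A
t=2: L0/L1/L2 = CH/-/- → run C
t=3: L0/L1/L2 = CH/-/- → run C
t=4: L0/L1/L2 = CHF/-/- → run C
t=5: L0/L1/L2 = CHF/-/- → run C
t=6: L0/L1/L2 = HF/C/- → run H
t=7: L0/L1/L2 = HF/C/- → run H
t=8: L0/L1/L2 = HF/C/- → run H
t=9: L0/L1/L2 = HF/C/- → run H
t=10: L0/L1/L2 = F/CH/- → run F
t=11: L0/L1/L2 = F/CH/- → run F
t=12: L0/L1/L2 = -/CH/- → run C
t=13: L0/L1/L2 = -/H/- → run H
t=14: L0/L1/L2 = -/H/- → run H
t=15: L0/L1/L2 = -/H/- → run H
t=16: (idle)
t=17: (idle)
t=18: (idle)
t=19: (idle)

completion order = A, F, C, H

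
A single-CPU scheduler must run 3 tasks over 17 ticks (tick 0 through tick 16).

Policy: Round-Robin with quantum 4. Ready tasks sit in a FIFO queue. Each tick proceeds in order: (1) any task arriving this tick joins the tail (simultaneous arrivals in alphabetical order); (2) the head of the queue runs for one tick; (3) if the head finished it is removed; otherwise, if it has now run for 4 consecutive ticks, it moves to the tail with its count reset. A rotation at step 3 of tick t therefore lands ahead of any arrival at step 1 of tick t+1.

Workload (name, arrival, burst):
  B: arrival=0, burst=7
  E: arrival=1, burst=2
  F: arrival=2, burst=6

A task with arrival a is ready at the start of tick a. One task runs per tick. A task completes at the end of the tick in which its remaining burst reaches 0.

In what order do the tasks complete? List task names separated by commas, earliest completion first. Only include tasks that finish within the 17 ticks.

completion order = E, B, F

t=0: queue=[B] q_used=0 → run B
t=1: queue=[B,E] q_used=1 → run B
t=2: queue=[B,E,F] q_used=2 → run B
t=3: queue=[B,E,F] q_used=3 → run B
t=4: queue=[E,F,B] q_used=0 → run E
t=5: queue=[E,F,B] q_used=1 → run E
t=6: queue=[F,B] q_used=0 → run F
t=7: queue=[F,B] q_used=1 → run F
t=8: queue=[F,B] q_used=2 → run F
t=9: queue=[F,B] q_used=3 → run F
t=10: queue=[B,F] q_used=0 → run B
t=11: queue=[B,F] q_used=1 → run B
t=12: queue=[B,F] q_used=2 → run B
t=13: queue=[F] q_used=0 → run F
t=14: queue=[F] q_used=1 → run F
t=15: (idle)
t=16: (idle)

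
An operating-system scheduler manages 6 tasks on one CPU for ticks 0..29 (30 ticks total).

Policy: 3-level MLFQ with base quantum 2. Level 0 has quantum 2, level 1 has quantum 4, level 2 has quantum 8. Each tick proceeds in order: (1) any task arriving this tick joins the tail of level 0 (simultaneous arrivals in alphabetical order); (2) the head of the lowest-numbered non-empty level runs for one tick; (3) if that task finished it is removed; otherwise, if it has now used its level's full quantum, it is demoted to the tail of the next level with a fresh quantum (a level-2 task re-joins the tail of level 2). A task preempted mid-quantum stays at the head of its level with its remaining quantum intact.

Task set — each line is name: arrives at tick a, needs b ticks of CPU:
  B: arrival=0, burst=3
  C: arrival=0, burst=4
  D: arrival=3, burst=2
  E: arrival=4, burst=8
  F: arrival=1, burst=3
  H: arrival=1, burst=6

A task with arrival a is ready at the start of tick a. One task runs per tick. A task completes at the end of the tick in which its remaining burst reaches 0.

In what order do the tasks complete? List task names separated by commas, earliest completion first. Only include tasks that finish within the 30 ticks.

completion order = D, B, C, F, H, E

t=0: L0/L1/L2 = BC/-/- → run B
t=1: L0/L1/L2 = BCFH/-/- → run B
t=2: L0/L1/L2 = CFH/B/- → run C
t=3: L0/L1/L2 = CFHD/B/- → run C
t=4: L0/L1/L2 = FHDE/BC/- → run F
t=5: L0/L1/L2 = FHDE/BC/- → run F
t=6: L0/L1/L2 = HDE/BCF/- → run H
t=7: L0/L1/L2 = HDE/BCF/- → run H
t=8: L0/L1/L2 = DE/BCFH/- → run D
t=9: L0/L1/L2 = DE/BCFH/- → run D
t=10: L0/L1/L2 = E/BCFH/- → run E
t=11: L0/L1/L2 = E/BCFH/- → run E
t=12: L0/L1/L2 = -/BCFHE/- → run B
t=13: L0/L1/L2 = -/CFHE/- → run C
t=14: L0/L1/L2 = -/CFHE/- → run C
t=15: L0/L1/L2 = -/FHE/- → run F
t=16: L0/L1/L2 = -/HE/- → run H
t=17: L0/L1/L2 = -/HE/- → run H
t=18: L0/L1/L2 = -/HE/- → run H
t=19: L0/L1/L2 = -/HE/- → run H
t=20: L0/L1/L2 = -/E/- → run E
t=21: L0/L1/L2 = -/E/- → run E
t=22: L0/L1/L2 = -/E/- → run E
t=23: L0/L1/L2 = -/E/- → run E
t=24: L0/L1/L2 = -/-/E → run E
t=25: L0/L1/L2 = -/-/E → run E
t=26: (idle)
t=27: (idle)
t=28: (idle)
t=29: (idle)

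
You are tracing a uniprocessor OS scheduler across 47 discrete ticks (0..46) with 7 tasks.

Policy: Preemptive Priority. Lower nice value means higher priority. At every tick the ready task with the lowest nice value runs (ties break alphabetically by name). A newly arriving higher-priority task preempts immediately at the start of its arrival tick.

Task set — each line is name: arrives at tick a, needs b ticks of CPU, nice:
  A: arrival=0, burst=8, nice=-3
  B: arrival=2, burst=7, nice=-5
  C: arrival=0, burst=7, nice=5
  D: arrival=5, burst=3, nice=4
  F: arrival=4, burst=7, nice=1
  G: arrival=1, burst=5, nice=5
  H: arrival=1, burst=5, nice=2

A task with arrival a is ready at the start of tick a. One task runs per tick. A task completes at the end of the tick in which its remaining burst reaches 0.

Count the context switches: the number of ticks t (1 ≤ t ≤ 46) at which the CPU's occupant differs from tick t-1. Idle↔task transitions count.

t=0: ready={A,C} → run A
t=1: ready={A,C,G,H} → run A
t=2: ready={A,B,C,G,H} → run B
t=3: ready={A,B,C,G,H} → run B
t=4: ready={A,B,C,F,G,H} → run B
t=5: ready={A,B,C,D,F,G,H} → run B
t=6: ready={A,B,C,D,F,G,H} → run B
t=7: ready={A,B,C,D,F,G,H} → run B
t=8: ready={A,B,C,D,F,G,H} → run B
t=9: ready={A,C,D,F,G,H} → run A
t=10: ready={A,C,D,F,G,H} → run A
t=11: ready={A,C,D,F,G,H} → run A
t=12: ready={A,C,D,F,G,H} → run A
t=13: ready={A,C,D,F,G,H} → run A
t=14: ready={A,C,D,F,G,H} → run A
t=15: ready={C,D,F,G,H} → run F
t=16: ready={C,D,F,G,H} → run F
t=17: ready={C,D,F,G,H} → run F
t=18: ready={C,D,F,G,H} → run F
t=19: ready={C,D,F,G,H} → run F
t=20: ready={C,D,F,G,H} → run F
t=21: ready={C,D,F,G,H} → run F
t=22: ready={C,D,G,H} → run H
t=23: ready={C,D,G,H} → run H
t=24: ready={C,D,G,H} → run H
t=25: ready={C,D,G,H} → run H
t=26: ready={C,D,G,H} → run H
t=27: ready={C,D,G} → run D
t=28: ready={C,D,G} → run D
t=29: ready={C,D,G} → run D
t=30: ready={C,G} → run C
t=31: ready={C,G} → run C
t=32: ready={C,G} → run C
t=33: ready={C,G} → run C
t=34: ready={C,G} → run C
t=35: ready={C,G} → run C
t=36: ready={C,G} → run C
t=37: ready={G} → run G
t=38: ready={G} → run G
t=39: ready={G} → run G
t=40: ready={G} → run G
t=41: ready={G} → run G
t=42: (idle)
t=43: (idle)
t=44: (idle)
t=45: (idle)
t=46: (idle)

context switches = 8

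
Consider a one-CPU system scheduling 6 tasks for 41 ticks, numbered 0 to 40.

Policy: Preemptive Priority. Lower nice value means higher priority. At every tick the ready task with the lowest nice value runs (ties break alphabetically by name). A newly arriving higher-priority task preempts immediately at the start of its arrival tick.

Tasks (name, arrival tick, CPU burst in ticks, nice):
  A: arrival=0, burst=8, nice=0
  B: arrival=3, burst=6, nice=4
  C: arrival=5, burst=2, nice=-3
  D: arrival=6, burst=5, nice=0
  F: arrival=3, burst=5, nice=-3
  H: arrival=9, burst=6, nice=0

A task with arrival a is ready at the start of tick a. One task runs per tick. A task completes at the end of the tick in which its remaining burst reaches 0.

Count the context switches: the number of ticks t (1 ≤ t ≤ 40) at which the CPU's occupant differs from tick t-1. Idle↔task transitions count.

context switches = 8

t=0: ready={A} → run A
t=1: ready={A} → run A
t=2: ready={A} → run A
t=3: ready={A,B,F} → run F
t=4: ready={A,B,F} → run F
t=5: ready={A,B,C,F} → run C
t=6: ready={A,B,C,D,F} → run C
t=7: ready={A,B,D,F} → run F
t=8: ready={A,B,D,F} → run F
t=9: ready={A,B,D,F,H} → run F
t=10: ready={A,B,D,H} → run A
t=11: ready={A,B,D,H} → run A
t=12: ready={A,B,D,H} → run A
t=13: ready={A,B,D,H} → run A
t=14: ready={A,B,D,H} → run A
t=15: ready={B,D,H} → run D
t=16: ready={B,D,H} → run D
t=17: ready={B,D,H} → run D
t=18: ready={B,D,H} → run D
t=19: ready={B,D,H} → run D
t=20: ready={B,H} → run H
t=21: ready={B,H} → run H
t=22: ready={B,H} → run H
t=23: ready={B,H} → run H
t=24: ready={B,H} → run H
t=25: ready={B,H} → run H
t=26: ready={B} → run B
t=27: ready={B} → run B
t=28: ready={B} → run B
t=29: ready={B} → run B
t=30: ready={B} → run B
t=31: ready={B} → run B
t=32: (idle)
t=33: (idle)
t=34: (idle)
t=35: (idle)
t=36: (idle)
t=37: (idle)
t=38: (idle)
t=39: (idle)
t=40: (idle)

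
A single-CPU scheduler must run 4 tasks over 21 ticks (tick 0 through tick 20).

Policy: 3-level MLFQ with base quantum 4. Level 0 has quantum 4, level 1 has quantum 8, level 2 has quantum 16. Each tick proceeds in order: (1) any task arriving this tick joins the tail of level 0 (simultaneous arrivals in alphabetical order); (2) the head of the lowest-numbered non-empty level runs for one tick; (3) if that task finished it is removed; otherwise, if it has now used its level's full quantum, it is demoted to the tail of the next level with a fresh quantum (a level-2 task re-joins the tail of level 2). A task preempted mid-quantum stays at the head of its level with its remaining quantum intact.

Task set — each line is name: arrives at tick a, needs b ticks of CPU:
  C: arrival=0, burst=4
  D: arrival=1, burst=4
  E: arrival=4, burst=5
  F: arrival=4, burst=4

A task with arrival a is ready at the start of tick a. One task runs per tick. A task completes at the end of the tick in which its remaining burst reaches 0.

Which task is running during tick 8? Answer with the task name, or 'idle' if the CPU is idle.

t=0: L0/L1/L2 = C/-/- → run C
t=1: L0/L1/L2 = CD/-/- → run C
t=2: L0/L1/L2 = CD/-/- → run C
t=3: L0/L1/L2 = CD/-/- → run C
t=4: L0/L1/L2 = DEF/-/- → run D
t=5: L0/L1/L2 = DEF/-/- → run D
t=6: L0/L1/L2 = DEF/-/- → run D
t=7: L0/L1/L2 = DEF/-/- → run D
t=8: L0/L1/L2 = EF/-/- → run E
t=9: L0/L1/L2 = EF/-/- → run E
t=10: L0/L1/L2 = EF/-/- → run E
t=11: L0/L1/L2 = EF/-/- → run E
t=12: L0/L1/L2 = F/E/- → run F
t=13: L0/L1/L2 = F/E/- → run F
t=14: L0/L1/L2 = F/E/- → run F
t=15: L0/L1/L2 = F/E/- → run F
t=16: L0/L1/L2 = -/E/- → run E
t=17: (idle)
t=18: (idle)
t=19: (idle)
t=20: (idle)

running at tick 8 = E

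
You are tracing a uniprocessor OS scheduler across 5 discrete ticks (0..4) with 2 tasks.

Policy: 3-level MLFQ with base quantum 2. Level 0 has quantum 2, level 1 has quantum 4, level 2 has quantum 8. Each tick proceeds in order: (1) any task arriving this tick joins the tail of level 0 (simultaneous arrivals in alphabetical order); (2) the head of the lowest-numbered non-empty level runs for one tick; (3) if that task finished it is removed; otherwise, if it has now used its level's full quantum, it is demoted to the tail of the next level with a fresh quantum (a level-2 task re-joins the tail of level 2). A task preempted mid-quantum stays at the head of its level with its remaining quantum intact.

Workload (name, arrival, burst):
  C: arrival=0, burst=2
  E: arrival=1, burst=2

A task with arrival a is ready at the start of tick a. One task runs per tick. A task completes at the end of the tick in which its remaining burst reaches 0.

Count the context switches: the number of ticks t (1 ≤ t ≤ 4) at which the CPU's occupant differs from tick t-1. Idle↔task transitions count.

context switches = 2

t=0: L0/L1/L2 = C/-/- → run C
t=1: L0/L1/L2 = CE/-/- → run C
t=2: L0/L1/L2 = E/-/- → run E
t=3: L0/L1/L2 = E/-/- → run E
t=4: (idle)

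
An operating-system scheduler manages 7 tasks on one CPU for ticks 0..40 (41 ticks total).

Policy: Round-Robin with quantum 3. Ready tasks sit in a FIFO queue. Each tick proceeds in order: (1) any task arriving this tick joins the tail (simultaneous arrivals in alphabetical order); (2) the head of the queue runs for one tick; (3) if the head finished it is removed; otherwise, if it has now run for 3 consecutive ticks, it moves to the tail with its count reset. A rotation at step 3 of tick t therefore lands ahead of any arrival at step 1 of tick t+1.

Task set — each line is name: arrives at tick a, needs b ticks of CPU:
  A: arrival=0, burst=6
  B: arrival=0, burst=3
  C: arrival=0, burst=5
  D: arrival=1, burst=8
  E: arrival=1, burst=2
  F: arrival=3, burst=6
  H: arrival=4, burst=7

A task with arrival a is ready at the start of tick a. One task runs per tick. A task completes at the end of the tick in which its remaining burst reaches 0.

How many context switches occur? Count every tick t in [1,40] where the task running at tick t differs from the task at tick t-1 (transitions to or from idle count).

context switches = 14

t=0: queue=[A,B,C] q_used=0 → run A
t=1: queue=[A,B,C,D,E] q_used=1 → run A
t=2: queue=[A,B,C,D,E] q_used=2 → run A
t=3: queue=[B,C,D,E,A,F] q_used=0 → run B
t=4: queue=[B,C,D,E,A,F,H] q_used=1 → run B
t=5: queue=[B,C,D,E,A,F,H] q_used=2 → run B
t=6: queue=[C,D,E,A,F,H] q_used=0 → run C
t=7: queue=[C,D,E,A,F,H] q_used=1 → run C
t=8: queue=[C,D,E,A,F,H] q_used=2 → run C
t=9: queue=[D,E,A,F,H,C] q_used=0 → run D
t=10: queue=[D,E,A,F,H,C] q_used=1 → run D
t=11: queue=[D,E,A,F,H,C] q_used=2 → run D
t=12: queue=[E,A,F,H,C,D] q_used=0 → run E
t=13: queue=[E,A,F,H,C,D] q_used=1 → run E
t=14: queue=[A,F,H,C,D] q_used=0 → run A
t=15: queue=[A,F,H,C,D] q_used=1 → run A
t=16: queue=[A,F,H,C,D] q_used=2 → run A
t=17: queue=[F,H,C,D] q_used=0 → run F
t=18: queue=[F,H,C,D] q_used=1 → run F
t=19: queue=[F,H,C,D] q_used=2 → run F
t=20: queue=[H,C,D,F] q_used=0 → run H
t=21: queue=[H,C,D,F] q_used=1 → run H
t=22: queue=[H,C,D,F] q_used=2 → run H
t=23: queue=[C,D,F,H] q_used=0 → run C
t=24: queue=[C,D,F,H] q_used=1 → run C
t=25: queue=[D,F,H] q_used=0 → run D
t=26: queue=[D,F,H] q_used=1 → run D
t=27: queue=[D,F,H] q_used=2 → run D
t=28: queue=[F,H,D] q_used=0 → run F
t=29: queue=[F,H,D] q_used=1 → run F
t=30: queue=[F,H,D] q_used=2 → run F
t=31: queue=[H,D] q_used=0 → run H
t=32: queue=[H,D] q_used=1 → run H
t=33: queue=[H,D] q_used=2 → run H
t=34: queue=[D,H] q_used=0 → run D
t=35: queue=[D,H] q_used=1 → run D
t=36: queue=[H] q_used=0 → run H
t=37: (idle)
t=38: (idle)
t=39: (idle)
t=40: (idle)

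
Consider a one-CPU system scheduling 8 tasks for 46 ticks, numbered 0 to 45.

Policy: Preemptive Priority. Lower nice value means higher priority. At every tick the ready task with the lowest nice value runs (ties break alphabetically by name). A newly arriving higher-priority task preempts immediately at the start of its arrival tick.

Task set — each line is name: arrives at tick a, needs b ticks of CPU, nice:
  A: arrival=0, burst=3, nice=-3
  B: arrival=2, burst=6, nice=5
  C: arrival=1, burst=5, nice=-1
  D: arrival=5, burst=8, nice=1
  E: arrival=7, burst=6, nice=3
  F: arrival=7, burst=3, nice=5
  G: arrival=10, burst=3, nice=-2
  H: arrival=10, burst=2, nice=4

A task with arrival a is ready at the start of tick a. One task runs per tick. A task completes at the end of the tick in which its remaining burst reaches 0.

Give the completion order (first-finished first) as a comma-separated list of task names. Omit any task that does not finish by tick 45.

completion order = A, C, G, D, E, H, B, F

t=0: ready={A} → run A
t=1: ready={A,C} → run A
t=2: ready={A,B,C} → run A
t=3: ready={B,C} → run C
t=4: ready={B,C} → run C
t=5: ready={B,C,D} → run C
t=6: ready={B,C,D} → run C
t=7: ready={B,C,D,E,F} → run C
t=8: ready={B,D,E,F} → run D
t=9: ready={B,D,E,F} → run D
t=10: ready={B,D,E,F,G,H} → run G
t=11: ready={B,D,E,F,G,H} → run G
t=12: ready={B,D,E,F,G,H} → run G
t=13: ready={B,D,E,F,H} → run D
t=14: ready={B,D,E,F,H} → run D
t=15: ready={B,D,E,F,H} → run D
t=16: ready={B,D,E,F,H} → run D
t=17: ready={B,D,E,F,H} → run D
t=18: ready={B,D,E,F,H} → run D
t=19: ready={B,E,F,H} → run E
t=20: ready={B,E,F,H} → run E
t=21: ready={B,E,F,H} → run E
t=22: ready={B,E,F,H} → run E
t=23: ready={B,E,F,H} → run E
t=24: ready={B,E,F,H} → run E
t=25: ready={B,F,H} → run H
t=26: ready={B,F,H} → run H
t=27: ready={B,F} → run B
t=28: ready={B,F} → run B
t=29: ready={B,F} → run B
t=30: ready={B,F} → run B
t=31: ready={B,F} → run B
t=32: ready={B,F} → run B
t=33: ready={F} → run F
t=34: ready={F} → run F
t=35: ready={F} → run F
t=36: (idle)
t=37: (idle)
t=38: (idle)
t=39: (idle)
t=40: (idle)
t=41: (idle)
t=42: (idle)
t=43: (idle)
t=44: (idle)
t=45: (idle)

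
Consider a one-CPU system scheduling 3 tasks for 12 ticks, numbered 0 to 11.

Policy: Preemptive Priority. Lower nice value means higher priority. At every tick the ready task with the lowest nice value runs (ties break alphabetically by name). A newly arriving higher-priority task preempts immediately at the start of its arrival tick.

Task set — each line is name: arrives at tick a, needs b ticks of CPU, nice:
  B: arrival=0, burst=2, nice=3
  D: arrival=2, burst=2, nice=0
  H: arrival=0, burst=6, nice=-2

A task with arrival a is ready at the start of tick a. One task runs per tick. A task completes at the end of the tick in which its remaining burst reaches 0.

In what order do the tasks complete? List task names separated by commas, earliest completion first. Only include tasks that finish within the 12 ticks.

completion order = H, D, B

t=0: ready={B,H} → run H
t=1: ready={B,H} → run H
t=2: ready={B,D,H} → run H
t=3: ready={B,D,H} → run H
t=4: ready={B,D,H} → run H
t=5: ready={B,D,H} → run H
t=6: ready={B,D} → run D
t=7: ready={B,D} → run D
t=8: ready={B} → run B
t=9: ready={B} → run B
t=10: (idle)
t=11: (idle)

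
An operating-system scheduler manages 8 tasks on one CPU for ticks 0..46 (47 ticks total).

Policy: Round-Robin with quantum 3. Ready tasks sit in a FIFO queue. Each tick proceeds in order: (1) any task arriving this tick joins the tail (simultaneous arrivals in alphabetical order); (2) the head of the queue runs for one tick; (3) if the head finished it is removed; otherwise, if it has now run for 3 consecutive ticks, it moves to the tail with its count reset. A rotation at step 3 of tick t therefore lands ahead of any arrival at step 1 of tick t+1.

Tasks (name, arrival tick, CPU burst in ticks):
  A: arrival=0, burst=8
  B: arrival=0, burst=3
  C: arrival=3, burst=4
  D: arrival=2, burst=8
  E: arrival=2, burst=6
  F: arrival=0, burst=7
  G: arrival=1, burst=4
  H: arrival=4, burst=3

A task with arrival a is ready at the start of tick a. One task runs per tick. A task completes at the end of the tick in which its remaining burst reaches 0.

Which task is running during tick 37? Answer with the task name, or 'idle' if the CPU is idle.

running at tick 37 = A

t=0: queue=[A,B,F] q_used=0 → run A
t=1: queue=[A,B,F,G] q_used=1 → run A
t=2: queue=[A,B,F,G,D,E] q_used=2 → run A
t=3: queue=[B,F,G,D,E,A,C] q_used=0 → run B
t=4: queue=[B,F,G,D,E,A,C,H] q_used=1 → run B
t=5: queue=[B,F,G,D,E,A,C,H] q_used=2 → run B
t=6: queue=[F,G,D,E,A,C,H] q_used=0 → run F
t=7: queue=[F,G,D,E,A,C,H] q_used=1 → run F
t=8: queue=[F,G,D,E,A,C,H] q_used=2 → run F
t=9: queue=[G,D,E,A,C,H,F] q_used=0 → run G
t=10: queue=[G,D,E,A,C,H,F] q_used=1 → run G
t=11: queue=[G,D,E,A,C,H,F] q_used=2 → run G
t=12: queue=[D,E,A,C,H,F,G] q_used=0 → run D
t=13: queue=[D,E,A,C,H,F,G] q_used=1 → run D
t=14: queue=[D,E,A,C,H,F,G] q_used=2 → run D
t=15: queue=[E,A,C,H,F,G,D] q_used=0 → run E
t=16: queue=[E,A,C,H,F,G,D] q_used=1 → run E
t=17: queue=[E,A,C,H,F,G,D] q_used=2 → run E
t=18: queue=[A,C,H,F,G,D,E] q_used=0 → run A
t=19: queue=[A,C,H,F,G,D,E] q_used=1 → run A
t=20: queue=[A,C,H,F,G,D,E] q_used=2 → run A
t=21: queue=[C,H,F,G,D,E,A] q_used=0 → run C
t=22: queue=[C,H,F,G,D,E,A] q_used=1 → run C
t=23: queue=[C,H,F,G,D,E,A] q_used=2 → run C
t=24: queue=[H,F,G,D,E,A,C] q_used=0 → run H
t=25: queue=[H,F,G,D,E,A,C] q_used=1 → run H
t=26: queue=[H,F,G,D,E,A,C] q_used=2 → run H
t=27: queue=[F,G,D,E,A,C] q_used=0 → run F
t=28: queue=[F,G,D,E,A,C] q_used=1 → run F
t=29: queue=[F,G,D,E,A,C] q_used=2 → run F
t=30: queue=[G,D,E,A,C,F] q_used=0 → run G
t=31: queue=[D,E,A,C,F] q_used=0 → run D
t=32: queue=[D,E,A,C,F] q_used=1 → run D
t=33: queue=[D,E,A,C,F] q_used=2 → run D
t=34: queue=[E,A,C,F,D] q_used=0 → run E
t=35: queue=[E,A,C,F,D] q_used=1 → run E
t=36: queue=[E,A,C,F,D] q_used=2 → run E
t=37: queue=[A,C,F,D] q_used=0 → run A
t=38: queue=[A,C,F,D] q_used=1 → run A
t=39: queue=[C,F,D] q_used=0 → run C
t=40: queue=[F,D] q_used=0 → run F
t=41: queue=[D] q_used=0 → run D
t=42: queue=[D] q_used=1 → run D
t=43: (idle)
t=44: (idle)
t=45: (idle)
t=46: (idle)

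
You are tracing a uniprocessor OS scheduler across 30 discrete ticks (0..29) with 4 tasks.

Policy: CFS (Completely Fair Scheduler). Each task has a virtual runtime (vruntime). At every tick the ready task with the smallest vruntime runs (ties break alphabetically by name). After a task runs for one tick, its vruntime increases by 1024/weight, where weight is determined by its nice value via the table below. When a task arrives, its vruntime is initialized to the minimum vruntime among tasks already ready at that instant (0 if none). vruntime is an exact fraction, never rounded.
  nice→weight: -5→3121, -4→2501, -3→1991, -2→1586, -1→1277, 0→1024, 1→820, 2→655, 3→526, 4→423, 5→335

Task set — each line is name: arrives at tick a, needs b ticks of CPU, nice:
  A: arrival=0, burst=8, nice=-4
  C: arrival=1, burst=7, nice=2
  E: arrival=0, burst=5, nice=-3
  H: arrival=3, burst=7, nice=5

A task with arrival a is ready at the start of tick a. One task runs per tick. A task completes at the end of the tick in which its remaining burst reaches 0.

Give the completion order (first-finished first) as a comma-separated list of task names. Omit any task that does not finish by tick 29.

completion order = E, A, C, H

t=0: vr[A=0 E=0] → run A
t=1: vr[A=1024/2501 C=0 E=0] → run C
t=2: vr[A=1024/2501 C=1024/655 E=0] → run E
t=3: vr[A=1024/2501 C=1024/655 E=1024/1991 H=1024/2501] → run A
t=4: vr[A=2048/2501 C=1024/655 E=1024/1991 H=1024/2501] → run H
t=5: vr[A=2048/2501 C=1024/655 E=1024/1991 H=2904064/837835] → run E
t=6: vr[A=2048/2501 C=1024/655 E=2048/1991 H=2904064/837835] → run A
t=7: vr[A=3072/2501 C=1024/655 E=2048/1991 H=2904064/837835] → run E
t=8: vr[A=3072/2501 C=1024/655 E=3072/1991 H=2904064/837835] → run A
t=9: vr[A=4096/2501 C=1024/655 E=3072/1991 H=2904064/837835] → run E
t=10: vr[A=4096/2501 C=1024/655 E=4096/1991 H=2904064/837835] → run C
t=11: vr[A=4096/2501 C=2048/655 E=4096/1991 H=2904064/837835] → run A
t=12: vr[A=5120/2501 C=2048/655 E=4096/1991 H=2904064/837835] → run A
t=13: vr[A=6144/2501 C=2048/655 E=4096/1991 H=2904064/837835] → run E
t=14: vr[A=6144/2501 C=2048/655 H=2904064/837835] → run A
t=15: vr[A=7168/2501 C=2048/655 H=2904064/837835] → run A
t=16: vr[C=2048/655 H=2904064/837835] → run C
t=17: vr[C=3072/655 H=2904064/837835] → run H
t=18: vr[C=3072/655 H=5465088/837835] → run C
t=19: vr[C=4096/655 H=5465088/837835] → run C
t=20: vr[C=1024/131 H=5465088/837835] → run H
t=21: vr[C=1024/131 H=8026112/837835] → run C
t=22: vr[C=6144/655 H=8026112/837835] → run C
t=23: vr[H=8026112/837835] → run H
t=24: vr[H=10587136/837835] → run H
t=25: vr[H=2629632/167567] → run H
t=26: vr[H=15709184/837835] → run H
t=27: (idle)
t=28: (idle)
t=29: (idle)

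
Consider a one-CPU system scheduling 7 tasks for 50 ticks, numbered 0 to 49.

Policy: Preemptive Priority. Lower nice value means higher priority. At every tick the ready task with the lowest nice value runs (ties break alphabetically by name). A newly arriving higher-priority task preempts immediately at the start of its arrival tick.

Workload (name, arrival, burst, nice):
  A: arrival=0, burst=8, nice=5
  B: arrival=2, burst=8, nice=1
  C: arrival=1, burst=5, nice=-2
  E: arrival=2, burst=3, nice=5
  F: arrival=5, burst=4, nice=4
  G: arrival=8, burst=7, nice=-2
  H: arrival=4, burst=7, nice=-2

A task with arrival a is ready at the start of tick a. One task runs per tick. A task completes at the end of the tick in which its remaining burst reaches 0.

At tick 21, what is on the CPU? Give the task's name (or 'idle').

running at tick 21 = B

t=0: ready={A} → run A
t=1: ready={A,C} → run C
t=2: ready={A,B,C,E} → run C
t=3: ready={A,B,C,E} → run C
t=4: ready={A,B,C,E,H} → run C
t=5: ready={A,B,C,E,F,H} → run C
t=6: ready={A,B,E,F,H} → run H
t=7: ready={A,B,E,F,H} → run H
t=8: ready={A,B,E,F,G,H} → run G
t=9: ready={A,B,E,F,G,H} → run G
t=10: ready={A,B,E,F,G,H} → run G
t=11: ready={A,B,E,F,G,H} → run G
t=12: ready={A,B,E,F,G,H} → run G
t=13: ready={A,B,E,F,G,H} → run G
t=14: ready={A,B,E,F,G,H} → run G
t=15: ready={A,B,E,F,H} → run H
t=16: ready={A,B,E,F,H} → run H
t=17: ready={A,B,E,F,H} → run H
t=18: ready={A,B,E,F,H} → run H
t=19: ready={A,B,E,F,H} → run H
t=20: ready={A,B,E,F} → run B
t=21: ready={A,B,E,F} → run B
t=22: ready={A,B,E,F} → run B
t=23: ready={A,B,E,F} → run B
t=24: ready={A,B,E,F} → run B
t=25: ready={A,B,E,F} → run B
t=26: ready={A,B,E,F} → run B
t=27: ready={A,B,E,F} → run B
t=28: ready={A,E,F} → run F
t=29: ready={A,E,F} → run F
t=30: ready={A,E,F} → run F
t=31: ready={A,E,F} → run F
t=32: ready={A,E} → run A
t=33: ready={A,E} → run A
t=34: ready={A,E} → run A
t=35: ready={A,E} → run A
t=36: ready={A,E} → run A
t=37: ready={A,E} → run A
t=38: ready={A,E} → run A
t=39: ready={E} → run E
t=40: ready={E} → run E
t=41: ready={E} → run E
t=42: (idle)
t=43: (idle)
t=44: (idle)
t=45: (idle)
t=46: (idle)
t=47: (idle)
t=48: (idle)
t=49: (idle)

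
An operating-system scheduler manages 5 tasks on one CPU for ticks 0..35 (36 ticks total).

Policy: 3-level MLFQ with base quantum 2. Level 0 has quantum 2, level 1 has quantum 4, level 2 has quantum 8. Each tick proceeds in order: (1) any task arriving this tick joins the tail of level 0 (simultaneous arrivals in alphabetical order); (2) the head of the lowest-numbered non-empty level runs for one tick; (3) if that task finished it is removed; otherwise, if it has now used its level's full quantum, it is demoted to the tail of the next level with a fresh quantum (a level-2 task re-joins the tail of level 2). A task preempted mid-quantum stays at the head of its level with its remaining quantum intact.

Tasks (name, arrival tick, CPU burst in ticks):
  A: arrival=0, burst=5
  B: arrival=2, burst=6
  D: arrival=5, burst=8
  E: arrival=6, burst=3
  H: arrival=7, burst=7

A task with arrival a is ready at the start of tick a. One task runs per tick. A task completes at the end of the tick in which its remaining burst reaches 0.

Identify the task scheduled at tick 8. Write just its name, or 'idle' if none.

running at tick 8 = E

t=0: L0/L1/L2 = A/-/- → run A
t=1: L0/L1/L2 = A/-/- → run A
t=2: L0/L1/L2 = B/A/- → run B
t=3: L0/L1/L2 = B/A/- → run B
t=4: L0/L1/L2 = -/AB/- → run A
t=5: L0/L1/L2 = D/AB/- → run D
t=6: L0/L1/L2 = DE/AB/- → run D
t=7: L0/L1/L2 = EH/ABD/- → run E
t=8: L0/L1/L2 = EH/ABD/- → run E
t=9: L0/L1/L2 = H/ABDE/- → run H
t=10: L0/L1/L2 = H/ABDE/- → run H
t=11: L0/L1/L2 = -/ABDEH/- → run A
t=12: L0/L1/L2 = -/ABDEH/- → run A
t=13: L0/L1/L2 = -/BDEH/- → run B
t=14: L0/L1/L2 = -/BDEH/- → run B
t=15: L0/L1/L2 = -/BDEH/- → run B
t=16: L0/L1/L2 = -/BDEH/- → run B
t=17: L0/L1/L2 = -/DEH/- → run D
t=18: L0/L1/L2 = -/DEH/- → run D
t=19: L0/L1/L2 = -/DEH/- → run D
t=20: L0/L1/L2 = -/DEH/- → run D
t=21: L0/L1/L2 = -/EH/D → run E
t=22: L0/L1/L2 = -/H/D → run H
t=23: L0/L1/L2 = -/H/D → run H
t=24: L0/L1/L2 = -/H/D → run H
t=25: L0/L1/L2 = -/H/D → run H
t=26: L0/L1/L2 = -/-/DH → run D
t=27: L0/L1/L2 = -/-/DH → run D
t=28: L0/L1/L2 = -/-/H → run H
t=29: (idle)
t=30: (idle)
t=31: (idle)
t=32: (idle)
t=33: (idle)
t=34: (idle)
t=35: (idle)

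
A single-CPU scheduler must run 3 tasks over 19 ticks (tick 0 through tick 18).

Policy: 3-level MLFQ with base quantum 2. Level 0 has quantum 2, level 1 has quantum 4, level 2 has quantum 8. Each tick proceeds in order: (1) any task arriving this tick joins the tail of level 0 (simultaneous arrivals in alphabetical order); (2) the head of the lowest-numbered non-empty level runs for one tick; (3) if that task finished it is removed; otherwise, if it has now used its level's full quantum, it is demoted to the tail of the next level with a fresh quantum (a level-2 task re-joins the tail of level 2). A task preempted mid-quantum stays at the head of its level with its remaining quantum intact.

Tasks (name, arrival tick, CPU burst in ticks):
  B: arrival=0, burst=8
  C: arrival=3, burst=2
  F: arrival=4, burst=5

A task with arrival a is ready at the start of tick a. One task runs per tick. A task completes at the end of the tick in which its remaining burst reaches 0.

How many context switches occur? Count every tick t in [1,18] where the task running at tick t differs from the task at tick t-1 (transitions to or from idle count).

t=0: L0/L1/L2 = B/-/- → run B
t=1: L0/L1/L2 = B/-/- → run B
t=2: L0/L1/L2 = -/B/- → run B
t=3: L0/L1/L2 = C/B/- → run C
t=4: L0/L1/L2 = CF/B/- → run C
t=5: L0/L1/L2 = F/B/- → run F
t=6: L0/L1/L2 = F/B/- → run F
t=7: L0/L1/L2 = -/BF/- → run B
t=8: L0/L1/L2 = -/BF/- → run B
t=9: L0/L1/L2 = -/BF/- → run B
t=10: L0/L1/L2 = -/F/B → run F
t=11: L0/L1/L2 = -/F/B → run F
t=12: L0/L1/L2 = -/F/B → run F
t=13: L0/L1/L2 = -/-/B → run B
t=14: L0/L1/L2 = -/-/B → run B
t=15: (idle)
t=16: (idle)
t=17: (idle)
t=18: (idle)

context switches = 6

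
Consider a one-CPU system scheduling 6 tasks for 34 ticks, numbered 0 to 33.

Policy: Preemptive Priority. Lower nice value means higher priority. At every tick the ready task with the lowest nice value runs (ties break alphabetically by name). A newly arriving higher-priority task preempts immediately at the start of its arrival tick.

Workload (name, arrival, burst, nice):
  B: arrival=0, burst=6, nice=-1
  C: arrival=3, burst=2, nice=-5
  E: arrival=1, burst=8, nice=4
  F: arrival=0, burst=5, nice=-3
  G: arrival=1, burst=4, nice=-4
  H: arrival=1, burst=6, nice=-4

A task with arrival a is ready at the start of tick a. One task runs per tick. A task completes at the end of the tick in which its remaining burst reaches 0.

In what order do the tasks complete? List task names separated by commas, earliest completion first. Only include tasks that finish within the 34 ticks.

t=0: ready={B,F} → run F
t=1: ready={B,E,F,G,H} → run G
t=2: ready={B,E,F,G,H} → run G
t=3: ready={B,C,E,F,G,H} → run C
t=4: ready={B,C,E,F,G,H} → run C
t=5: ready={B,E,F,G,H} → run G
t=6: ready={B,E,F,G,H} → run G
t=7: ready={B,E,F,H} → run H
t=8: ready={B,E,F,H} → run H
t=9: ready={B,E,F,H} → run H
t=10: ready={B,E,F,H} → run H
t=11: ready={B,E,F,H} → run H
t=12: ready={B,E,F,H} → run H
t=13: ready={B,E,F} → run F
t=14: ready={B,E,F} → run F
t=15: ready={B,E,F} → run F
t=16: ready={B,E,F} → run F
t=17: ready={B,E} → run B
t=18: ready={B,E} → run B
t=19: ready={B,E} → run B
t=20: ready={B,E} → run B
t=21: ready={B,E} → run B
t=22: ready={B,E} → run B
t=23: ready={E} → run E
t=24: ready={E} → run E
t=25: ready={E} → run E
t=26: ready={E} → run E
t=27: ready={E} → run E
t=28: ready={E} → run E
t=29: ready={E} → run E
t=30: ready={E} → run E
t=31: (idle)
t=32: (idle)
t=33: (idle)

completion order = C, G, H, F, B, E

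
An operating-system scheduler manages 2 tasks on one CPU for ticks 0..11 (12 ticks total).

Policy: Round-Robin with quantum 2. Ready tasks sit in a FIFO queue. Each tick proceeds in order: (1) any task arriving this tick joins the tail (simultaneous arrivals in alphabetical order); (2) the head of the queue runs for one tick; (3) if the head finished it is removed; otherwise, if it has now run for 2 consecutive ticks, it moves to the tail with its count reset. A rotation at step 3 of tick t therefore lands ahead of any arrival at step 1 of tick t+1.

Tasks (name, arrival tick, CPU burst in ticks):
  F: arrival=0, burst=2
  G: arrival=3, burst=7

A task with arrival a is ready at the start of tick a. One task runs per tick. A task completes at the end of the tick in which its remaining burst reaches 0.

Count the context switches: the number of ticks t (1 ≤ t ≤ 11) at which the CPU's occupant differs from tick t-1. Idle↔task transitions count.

t=0: queue=[F] q_used=0 → run F
t=1: queue=[F] q_used=1 → run F
t=2: (idle)
t=3: queue=[G] q_used=0 → run G
t=4: queue=[G] q_used=1 → run G
t=5: queue=[G] q_used=0 → run G
t=6: queue=[G] q_used=1 → run G
t=7: queue=[G] q_used=0 → run G
t=8: queue=[G] q_used=1 → run G
t=9: queue=[G] q_used=0 → run G
t=10: (idle)
t=11: (idle)

context switches = 3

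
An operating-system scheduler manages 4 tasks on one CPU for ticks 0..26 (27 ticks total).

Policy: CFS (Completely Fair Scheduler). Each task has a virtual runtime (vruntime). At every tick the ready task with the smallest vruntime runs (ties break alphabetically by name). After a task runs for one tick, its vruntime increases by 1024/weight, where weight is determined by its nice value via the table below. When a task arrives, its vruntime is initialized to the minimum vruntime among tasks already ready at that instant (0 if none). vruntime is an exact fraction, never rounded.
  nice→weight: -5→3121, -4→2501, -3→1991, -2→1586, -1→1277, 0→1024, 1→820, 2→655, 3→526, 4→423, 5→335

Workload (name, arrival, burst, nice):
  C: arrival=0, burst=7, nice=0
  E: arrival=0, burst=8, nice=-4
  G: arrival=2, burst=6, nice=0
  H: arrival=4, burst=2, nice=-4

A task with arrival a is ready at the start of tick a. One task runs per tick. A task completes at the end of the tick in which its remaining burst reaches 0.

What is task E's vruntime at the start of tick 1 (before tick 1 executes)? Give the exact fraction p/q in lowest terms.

t=0: vr[C=0 E=0] → run C
t=1: vr[C=1 E=0] → run E
t=2: vr[C=1 E=1024/2501 G=1024/2501] → run E
t=3: vr[C=1 E=2048/2501 G=1024/2501] → run G
t=4: vr[C=1 E=2048/2501 G=3525/2501 H=2048/2501] → run E
t=5: vr[C=1 E=3072/2501 G=3525/2501 H=2048/2501] → run H
t=6: vr[C=1 E=3072/2501 G=3525/2501 H=3072/2501] → run C
t=7: vr[C=2 E=3072/2501 G=3525/2501 H=3072/2501] → run E
t=8: vr[C=2 E=4096/2501 G=3525/2501 H=3072/2501] → run H
t=9: vr[C=2 E=4096/2501 G=3525/2501] → run G
t=10: vr[C=2 E=4096/2501 G=6026/2501] → run E
t=11: vr[C=2 E=5120/2501 G=6026/2501] → run C
t=12: vr[C=3 E=5120/2501 G=6026/2501] → run E
t=13: vr[C=3 E=6144/2501 G=6026/2501] → run G
t=14: vr[C=3 E=6144/2501 G=8527/2501] → run E
t=15: vr[C=3 E=7168/2501 G=8527/2501] → run E
t=16: vr[C=3 G=8527/2501] → run C
t=17: vr[C=4 G=8527/2501] → run G
t=18: vr[C=4 G=11028/2501] → run C
t=19: vr[C=5 G=11028/2501] → run G
t=20: vr[C=5 G=13529/2501] → run C
t=21: vr[C=6 G=13529/2501] → run G
t=22: vr[C=6] → run C
t=23: (idle)
t=24: (idle)
t=25: (idle)
t=26: (idle)

vruntime(E, start of tick 1) = 0/1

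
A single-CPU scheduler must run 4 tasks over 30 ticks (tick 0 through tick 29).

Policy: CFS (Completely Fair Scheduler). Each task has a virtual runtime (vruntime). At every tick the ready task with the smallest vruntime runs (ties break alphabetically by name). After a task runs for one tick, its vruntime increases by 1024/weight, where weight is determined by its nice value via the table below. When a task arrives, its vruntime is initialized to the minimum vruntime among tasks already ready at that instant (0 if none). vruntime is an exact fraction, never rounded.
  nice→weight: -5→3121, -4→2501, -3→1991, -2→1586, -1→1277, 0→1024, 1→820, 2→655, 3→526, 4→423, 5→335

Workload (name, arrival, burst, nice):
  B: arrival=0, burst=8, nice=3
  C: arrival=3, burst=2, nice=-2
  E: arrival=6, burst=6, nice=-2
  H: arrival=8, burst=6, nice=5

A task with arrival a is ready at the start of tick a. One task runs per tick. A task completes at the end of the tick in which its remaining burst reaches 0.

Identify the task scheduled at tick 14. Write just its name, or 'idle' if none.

t=0: vr[B=0] → run B
t=1: vr[B=512/263] → run B
t=2: vr[B=1024/263] → run B
t=3: vr[B=1536/263 C=1536/263] → run B
t=4: vr[B=2048/263 C=1536/263] → run C
t=5: vr[B=2048/263 C=1352704/208559] → run C
t=6: vr[B=2048/263 E=2048/263] → run B
t=7: vr[B=2560/263 E=2048/263] → run E
t=8: vr[B=2560/263 E=1758720/208559 H=1758720/208559] → run E
t=9: vr[B=2560/263 E=1893376/208559 H=1758720/208559] → run H
t=10: vr[B=2560/263 E=1893376/208559 H=802735616/69867265] → run E
t=11: vr[B=2560/263 E=2028032/208559 H=802735616/69867265] → run E
t=12: vr[B=2560/263 E=2162688/208559 H=802735616/69867265] → run B
t=13: vr[B=3072/263 E=2162688/208559 H=802735616/69867265] → run E
t=14: vr[B=3072/263 E=2297344/208559 H=802735616/69867265] → run E
t=15: vr[B=3072/263 H=802735616/69867265] → run H
t=16: vr[B=3072/263 H=1016300032/69867265] → run B
t=17: vr[B=3584/263 H=1016300032/69867265] → run B
t=18: vr[H=1016300032/69867265] → run H
t=19: vr[H=1229864448/69867265] → run H
t=20: vr[H=1443428864/69867265] → run H
t=21: vr[H=331398656/13973453] → run H
t=22: (idle)
t=23: (idle)
t=24: (idle)
t=25: (idle)
t=26: (idle)
t=27: (idle)
t=28: (idle)
t=29: (idle)

running at tick 14 = E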